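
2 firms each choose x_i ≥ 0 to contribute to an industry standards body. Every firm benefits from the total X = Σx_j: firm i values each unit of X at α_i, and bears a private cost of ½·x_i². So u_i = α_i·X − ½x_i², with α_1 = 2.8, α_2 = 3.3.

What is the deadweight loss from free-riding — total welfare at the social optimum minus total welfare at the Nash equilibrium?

9.365

Firm i's FOC: ∂u_i/∂x_i = α_i − x_i = 0, so x_i* = α_i.
NE contributions = (2.8, 3.3); X = 6.1.
W^NE = (Σα)·X − ½Σα_i² = 6.1² − ½·18.73 = 27.845.
Planner sets x_i = Σα_j = 6.1 for every i, so X^SO = 2·6.1 = 12.2.
W^SO = (Σα)·X^SO − ½·2·(Σα)² = (2/2)·6.1² = 37.21.
Deadweight loss = W^SO − W^NE = 9.365.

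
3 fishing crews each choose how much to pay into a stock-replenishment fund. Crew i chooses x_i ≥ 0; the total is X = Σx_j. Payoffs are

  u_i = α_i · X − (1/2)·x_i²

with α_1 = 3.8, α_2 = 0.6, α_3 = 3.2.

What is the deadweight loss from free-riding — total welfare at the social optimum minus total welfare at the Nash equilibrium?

41.4

Crew i's FOC: ∂u_i/∂x_i = α_i − x_i = 0, so x_i* = α_i.
NE contributions = (3.8, 0.6, 3.2); X = 7.6.
W^NE = (Σα)·X − ½Σα_i² = 7.6² − ½·25.04 = 45.24.
Planner sets x_i = Σα_j = 7.6 for every i, so X^SO = 3·7.6 = 22.8.
W^SO = (Σα)·X^SO − ½·3·(Σα)² = (3/2)·7.6² = 86.64.
Deadweight loss = W^SO − W^NE = 41.4.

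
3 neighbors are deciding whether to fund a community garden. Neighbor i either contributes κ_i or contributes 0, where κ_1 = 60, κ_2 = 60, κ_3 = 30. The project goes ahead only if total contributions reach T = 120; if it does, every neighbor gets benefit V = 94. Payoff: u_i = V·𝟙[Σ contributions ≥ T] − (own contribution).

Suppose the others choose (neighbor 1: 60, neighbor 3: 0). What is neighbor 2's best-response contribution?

60

Others' total = 60. Contributing 60 brings total to 120 ≥ 120: gain V − κ_2 = 34.
Best response: 60.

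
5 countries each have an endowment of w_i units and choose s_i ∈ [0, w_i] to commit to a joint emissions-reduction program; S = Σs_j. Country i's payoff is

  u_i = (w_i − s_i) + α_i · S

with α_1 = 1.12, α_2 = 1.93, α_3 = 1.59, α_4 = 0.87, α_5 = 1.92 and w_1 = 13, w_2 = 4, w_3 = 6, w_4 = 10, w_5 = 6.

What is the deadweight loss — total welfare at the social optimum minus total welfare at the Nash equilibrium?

∂u_i/∂s_i = α_i − 1, so country i contributes w_i if α_i > 1, else 0.
α_i > 1 for i ∈ {1, 2, 3, 5}; NE contributions (13, 4, 6, 0, 6), S = 29.
W^NE = Σw_i − S^NE + (Σα_i)·S^NE = 39 + 6.43·29 = 225.47.
Planner: ∂(Σu_j)/∂s_i = Σα_j − 1 = 6.43 > 0, so everyone contributes w_i; S^SO = 39, W^SO = 39 + 6.43·39 = 289.77.
Deadweight loss = 64.3.

64.3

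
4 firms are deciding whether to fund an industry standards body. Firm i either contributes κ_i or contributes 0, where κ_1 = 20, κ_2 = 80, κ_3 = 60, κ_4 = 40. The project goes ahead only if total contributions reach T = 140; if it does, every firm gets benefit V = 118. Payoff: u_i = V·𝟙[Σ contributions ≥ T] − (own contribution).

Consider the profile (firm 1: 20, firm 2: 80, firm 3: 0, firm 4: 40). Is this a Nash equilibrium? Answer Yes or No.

Yes

Total = 140 ≥ 140: provided.
Firm 1 (pledges 20, payoff 98): dropping to 0 → total 120, payoff 0. No gain.
Firm 2 (pledges 80, payoff 38): dropping to 0 → total 60, payoff 0. No gain.
Firm 3 (pledges 0, payoff 118): pledging 60 → total 200, payoff 58. No gain.
Firm 4 (pledges 40, payoff 78): dropping to 0 → total 100, payoff 0. No gain.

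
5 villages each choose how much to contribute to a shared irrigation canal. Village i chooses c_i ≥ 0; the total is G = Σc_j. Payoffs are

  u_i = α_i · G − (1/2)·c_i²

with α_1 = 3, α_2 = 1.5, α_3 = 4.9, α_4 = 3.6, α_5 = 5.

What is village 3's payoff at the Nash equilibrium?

Village i's FOC: ∂u_i/∂c_i = α_i − c_i = 0, so c_i* = α_i.
NE contributions = (3, 1.5, 4.9, 3.6, 5); G = 18.
u_3 = α_3·G − ½·(c_3)² = 4.9·18 − ½·4.9² = 76.195.

76.195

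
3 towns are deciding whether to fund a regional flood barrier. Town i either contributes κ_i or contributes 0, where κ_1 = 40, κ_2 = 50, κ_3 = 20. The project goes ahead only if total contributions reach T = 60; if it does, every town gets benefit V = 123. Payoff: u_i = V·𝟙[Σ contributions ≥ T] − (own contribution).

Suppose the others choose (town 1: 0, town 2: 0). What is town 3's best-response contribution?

Others' total = 0. Even contributing 20 gives 20 < 60: no benefit either way.
Best response: 0.

0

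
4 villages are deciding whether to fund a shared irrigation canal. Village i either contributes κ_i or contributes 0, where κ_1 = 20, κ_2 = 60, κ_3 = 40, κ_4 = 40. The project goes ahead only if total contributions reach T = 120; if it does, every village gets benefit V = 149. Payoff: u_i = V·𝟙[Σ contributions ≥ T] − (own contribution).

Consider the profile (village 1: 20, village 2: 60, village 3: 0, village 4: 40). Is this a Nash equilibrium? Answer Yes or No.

Total = 120 ≥ 120: provided.
Village 1 (pledges 20, payoff 129): dropping to 0 → total 100, payoff 0. No gain.
Village 2 (pledges 60, payoff 89): dropping to 0 → total 60, payoff 0. No gain.
Village 3 (pledges 0, payoff 149): pledging 40 → total 160, payoff 109. No gain.
Village 4 (pledges 40, payoff 109): dropping to 0 → total 80, payoff 0. No gain.

Yes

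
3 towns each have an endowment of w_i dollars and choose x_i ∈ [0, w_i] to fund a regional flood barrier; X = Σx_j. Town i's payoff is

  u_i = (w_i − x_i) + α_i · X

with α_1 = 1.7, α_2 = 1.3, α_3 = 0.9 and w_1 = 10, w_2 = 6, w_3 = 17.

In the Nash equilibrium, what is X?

∂u_i/∂x_i = α_i − 1, so town i contributes w_i if α_i > 1, else 0.
α_i > 1 for i ∈ {1, 2}; NE contributions (10, 6, 0), X = 16.

16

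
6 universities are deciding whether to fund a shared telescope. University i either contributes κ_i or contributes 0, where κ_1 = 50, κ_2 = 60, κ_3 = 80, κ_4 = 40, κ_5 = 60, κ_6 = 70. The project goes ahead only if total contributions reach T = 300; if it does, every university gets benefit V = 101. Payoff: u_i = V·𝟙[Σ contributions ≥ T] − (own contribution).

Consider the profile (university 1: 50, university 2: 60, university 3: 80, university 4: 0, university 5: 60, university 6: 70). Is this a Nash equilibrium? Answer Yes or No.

Yes

Total = 320 ≥ 300: provided.
University 1 (pledges 50, payoff 51): dropping to 0 → total 270, payoff 0. No gain.
University 2 (pledges 60, payoff 41): dropping to 0 → total 260, payoff 0. No gain.
University 3 (pledges 80, payoff 21): dropping to 0 → total 240, payoff 0. No gain.
University 4 (pledges 0, payoff 101): pledging 40 → total 360, payoff 61. No gain.
University 5 (pledges 60, payoff 41): dropping to 0 → total 260, payoff 0. No gain.
University 6 (pledges 70, payoff 31): dropping to 0 → total 250, payoff 0. No gain.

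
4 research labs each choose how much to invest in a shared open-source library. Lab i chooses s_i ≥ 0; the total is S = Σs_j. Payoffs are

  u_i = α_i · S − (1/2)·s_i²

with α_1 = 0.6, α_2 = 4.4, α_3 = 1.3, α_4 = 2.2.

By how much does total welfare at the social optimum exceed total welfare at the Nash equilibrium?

85.375

Lab i's FOC: ∂u_i/∂s_i = α_i − s_i = 0, so s_i* = α_i.
NE contributions = (0.6, 4.4, 1.3, 2.2); S = 8.5.
W^NE = (Σα)·S − ½Σα_i² = 8.5² − ½·26.25 = 59.125.
Planner sets s_i = Σα_j = 8.5 for every i, so S^SO = 4·8.5 = 34.
W^SO = (Σα)·S^SO − ½·4·(Σα)² = (4/2)·8.5² = 144.5.
Deadweight loss = W^SO − W^NE = 85.375.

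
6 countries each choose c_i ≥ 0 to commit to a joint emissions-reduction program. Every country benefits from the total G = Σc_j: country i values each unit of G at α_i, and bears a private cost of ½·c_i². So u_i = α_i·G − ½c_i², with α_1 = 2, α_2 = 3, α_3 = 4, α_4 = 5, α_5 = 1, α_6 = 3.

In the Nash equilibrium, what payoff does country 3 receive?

64

Country i's FOC: ∂u_i/∂c_i = α_i − c_i = 0, so c_i* = α_i.
NE contributions = (2, 3, 4, 5, 1, 3); G = 18.
u_3 = α_3·G − ½·(c_3)² = 4·18 − ½·4² = 64.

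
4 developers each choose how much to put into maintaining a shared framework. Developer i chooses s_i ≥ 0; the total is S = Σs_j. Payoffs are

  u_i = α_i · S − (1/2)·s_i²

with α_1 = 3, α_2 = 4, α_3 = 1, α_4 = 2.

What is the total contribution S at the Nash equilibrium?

10

Developer i's FOC: ∂u_i/∂s_i = α_i − s_i = 0, so s_i* = α_i.
NE contributions = (3, 4, 1, 2); S = 10.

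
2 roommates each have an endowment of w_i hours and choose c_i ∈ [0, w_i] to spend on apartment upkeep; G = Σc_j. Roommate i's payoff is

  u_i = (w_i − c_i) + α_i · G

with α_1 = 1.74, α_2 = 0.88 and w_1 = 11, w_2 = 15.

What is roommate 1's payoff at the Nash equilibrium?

∂u_i/∂c_i = α_i − 1, so roommate i contributes w_i if α_i > 1, else 0.
α_i > 1 for i ∈ {1}; NE contributions (11, 0), G = 11.
u_1 = (11 − 11) + 1.74·11 = 19.14.

19.14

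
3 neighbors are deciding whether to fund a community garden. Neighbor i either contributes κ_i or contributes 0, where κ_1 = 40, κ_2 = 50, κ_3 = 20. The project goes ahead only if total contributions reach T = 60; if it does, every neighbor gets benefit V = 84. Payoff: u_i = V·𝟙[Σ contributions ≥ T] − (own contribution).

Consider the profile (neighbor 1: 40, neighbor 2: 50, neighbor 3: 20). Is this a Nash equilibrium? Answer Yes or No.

No

Total = 110 ≥ 60: provided.
Neighbor 1 (pledges 40, payoff 44): dropping to 0 → total 70, payoff 84. Profitable deviation.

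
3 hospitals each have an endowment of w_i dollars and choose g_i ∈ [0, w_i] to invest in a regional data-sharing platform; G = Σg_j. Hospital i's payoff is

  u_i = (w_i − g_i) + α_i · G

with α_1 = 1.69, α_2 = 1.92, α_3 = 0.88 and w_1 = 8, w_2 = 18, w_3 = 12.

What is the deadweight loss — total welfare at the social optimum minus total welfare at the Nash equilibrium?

∂u_i/∂g_i = α_i − 1, so hospital i contributes w_i if α_i > 1, else 0.
α_i > 1 for i ∈ {1, 2}; NE contributions (8, 18, 0), G = 26.
W^NE = Σw_i − G^NE + (Σα_i)·G^NE = 38 + 3.49·26 = 128.74.
Planner: ∂(Σu_j)/∂g_i = Σα_j − 1 = 3.49 > 0, so everyone contributes w_i; G^SO = 38, W^SO = 38 + 3.49·38 = 170.62.
Deadweight loss = 41.88.

41.88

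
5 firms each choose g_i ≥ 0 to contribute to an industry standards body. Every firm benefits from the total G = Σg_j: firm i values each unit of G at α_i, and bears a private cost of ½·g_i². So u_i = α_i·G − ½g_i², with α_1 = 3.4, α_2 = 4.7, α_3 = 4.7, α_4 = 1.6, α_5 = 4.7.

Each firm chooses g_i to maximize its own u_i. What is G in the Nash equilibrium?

19.1

Firm i's FOC: ∂u_i/∂g_i = α_i − g_i = 0, so g_i* = α_i.
NE contributions = (3.4, 4.7, 4.7, 1.6, 4.7); G = 19.1.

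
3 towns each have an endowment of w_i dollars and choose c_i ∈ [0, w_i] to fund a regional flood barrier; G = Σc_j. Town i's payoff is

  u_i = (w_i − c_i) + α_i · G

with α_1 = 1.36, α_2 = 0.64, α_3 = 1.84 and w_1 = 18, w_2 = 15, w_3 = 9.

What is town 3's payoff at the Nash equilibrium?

49.68

∂u_i/∂c_i = α_i − 1, so town i contributes w_i if α_i > 1, else 0.
α_i > 1 for i ∈ {1, 3}; NE contributions (18, 0, 9), G = 27.
u_3 = (9 − 9) + 1.84·27 = 49.68.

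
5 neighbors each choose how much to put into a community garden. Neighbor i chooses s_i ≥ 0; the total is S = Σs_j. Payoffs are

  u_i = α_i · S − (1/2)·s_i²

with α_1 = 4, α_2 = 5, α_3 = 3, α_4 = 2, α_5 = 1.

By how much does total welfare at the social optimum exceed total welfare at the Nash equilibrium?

Neighbor i's FOC: ∂u_i/∂s_i = α_i − s_i = 0, so s_i* = α_i.
NE contributions = (4, 5, 3, 2, 1); S = 15.
W^NE = (Σα)·S − ½Σα_i² = 15² − ½·55 = 197.5.
Planner sets s_i = Σα_j = 15 for every i, so S^SO = 5·15 = 75.
W^SO = (Σα)·S^SO − ½·5·(Σα)² = (5/2)·15² = 562.5.
Deadweight loss = W^SO − W^NE = 365.

365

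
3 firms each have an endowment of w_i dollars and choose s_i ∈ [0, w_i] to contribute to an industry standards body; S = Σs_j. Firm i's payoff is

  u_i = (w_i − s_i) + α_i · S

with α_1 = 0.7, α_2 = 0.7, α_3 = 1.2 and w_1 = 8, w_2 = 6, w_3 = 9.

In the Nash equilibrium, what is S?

∂u_i/∂s_i = α_i − 1, so firm i contributes w_i if α_i > 1, else 0.
α_i > 1 for i ∈ {3}; NE contributions (0, 0, 9), S = 9.

9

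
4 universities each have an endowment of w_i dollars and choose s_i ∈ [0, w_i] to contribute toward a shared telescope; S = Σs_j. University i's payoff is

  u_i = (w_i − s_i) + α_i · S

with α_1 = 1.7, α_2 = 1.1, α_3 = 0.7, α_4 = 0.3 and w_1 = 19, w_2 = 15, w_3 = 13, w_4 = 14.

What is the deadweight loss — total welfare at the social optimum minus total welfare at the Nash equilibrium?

75.6

∂u_i/∂s_i = α_i − 1, so university i contributes w_i if α_i > 1, else 0.
α_i > 1 for i ∈ {1, 2}; NE contributions (19, 15, 0, 0), S = 34.
W^NE = Σw_i − S^NE + (Σα_i)·S^NE = 61 + 2.8·34 = 156.2.
Planner: ∂(Σu_j)/∂s_i = Σα_j − 1 = 2.8 > 0, so everyone contributes w_i; S^SO = 61, W^SO = 61 + 2.8·61 = 231.8.
Deadweight loss = 75.6.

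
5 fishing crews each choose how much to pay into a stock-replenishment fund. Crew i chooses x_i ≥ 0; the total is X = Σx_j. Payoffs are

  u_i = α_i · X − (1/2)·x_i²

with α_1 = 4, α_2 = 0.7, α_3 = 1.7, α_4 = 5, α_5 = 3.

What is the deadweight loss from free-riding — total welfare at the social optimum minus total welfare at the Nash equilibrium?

337.73

Crew i's FOC: ∂u_i/∂x_i = α_i − x_i = 0, so x_i* = α_i.
NE contributions = (4, 0.7, 1.7, 5, 3); X = 14.4.
W^NE = (Σα)·X − ½Σα_i² = 14.4² − ½·53.38 = 180.67.
Planner sets x_i = Σα_j = 14.4 for every i, so X^SO = 5·14.4 = 72.
W^SO = (Σα)·X^SO − ½·5·(Σα)² = (5/2)·14.4² = 518.4.
Deadweight loss = W^SO − W^NE = 337.73.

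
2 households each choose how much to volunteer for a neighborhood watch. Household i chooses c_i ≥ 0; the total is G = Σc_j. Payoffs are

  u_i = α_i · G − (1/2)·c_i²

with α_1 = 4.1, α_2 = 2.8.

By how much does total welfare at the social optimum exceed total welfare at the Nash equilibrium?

12.325

Household i's FOC: ∂u_i/∂c_i = α_i − c_i = 0, so c_i* = α_i.
NE contributions = (4.1, 2.8); G = 6.9.
W^NE = (Σα)·G − ½Σα_i² = 6.9² − ½·24.65 = 35.285.
Planner sets c_i = Σα_j = 6.9 for every i, so G^SO = 2·6.9 = 13.8.
W^SO = (Σα)·G^SO − ½·2·(Σα)² = (2/2)·6.9² = 47.61.
Deadweight loss = W^SO − W^NE = 12.325.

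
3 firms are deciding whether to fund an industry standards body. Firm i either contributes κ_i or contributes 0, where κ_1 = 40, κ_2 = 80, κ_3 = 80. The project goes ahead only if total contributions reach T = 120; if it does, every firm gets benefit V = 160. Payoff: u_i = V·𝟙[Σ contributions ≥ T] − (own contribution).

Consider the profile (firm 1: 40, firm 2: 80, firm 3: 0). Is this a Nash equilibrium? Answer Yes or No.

Total = 120 ≥ 120: provided.
Firm 1 (pledges 40, payoff 120): dropping to 0 → total 80, payoff 0. No gain.
Firm 2 (pledges 80, payoff 80): dropping to 0 → total 40, payoff 0. No gain.
Firm 3 (pledges 0, payoff 160): pledging 80 → total 200, payoff 80. No gain.

Yes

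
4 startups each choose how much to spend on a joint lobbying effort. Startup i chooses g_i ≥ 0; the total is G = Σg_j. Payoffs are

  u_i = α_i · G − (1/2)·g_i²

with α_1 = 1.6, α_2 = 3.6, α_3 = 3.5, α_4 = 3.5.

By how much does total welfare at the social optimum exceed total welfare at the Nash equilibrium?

168.85

Startup i's FOC: ∂u_i/∂g_i = α_i − g_i = 0, so g_i* = α_i.
NE contributions = (1.6, 3.6, 3.5, 3.5); G = 12.2.
W^NE = (Σα)·G − ½Σα_i² = 12.2² − ½·40.02 = 128.83.
Planner sets g_i = Σα_j = 12.2 for every i, so G^SO = 4·12.2 = 48.8.
W^SO = (Σα)·G^SO − ½·4·(Σα)² = (4/2)·12.2² = 297.68.
Deadweight loss = W^SO − W^NE = 168.85.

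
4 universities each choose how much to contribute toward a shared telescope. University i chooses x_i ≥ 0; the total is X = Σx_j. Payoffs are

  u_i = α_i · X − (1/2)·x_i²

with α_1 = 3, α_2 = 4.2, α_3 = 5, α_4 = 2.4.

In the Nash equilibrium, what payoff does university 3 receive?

60.5

University i's FOC: ∂u_i/∂x_i = α_i − x_i = 0, so x_i* = α_i.
NE contributions = (3, 4.2, 5, 2.4); X = 14.6.
u_3 = α_3·X − ½·(x_3)² = 5·14.6 − ½·5² = 60.5.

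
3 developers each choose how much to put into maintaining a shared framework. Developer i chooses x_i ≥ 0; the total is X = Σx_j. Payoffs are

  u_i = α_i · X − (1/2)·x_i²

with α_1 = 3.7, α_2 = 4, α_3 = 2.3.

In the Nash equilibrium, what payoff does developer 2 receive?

32

Developer i's FOC: ∂u_i/∂x_i = α_i − x_i = 0, so x_i* = α_i.
NE contributions = (3.7, 4, 2.3); X = 10.
u_2 = α_2·X − ½·(x_2)² = 4·10 − ½·4² = 32.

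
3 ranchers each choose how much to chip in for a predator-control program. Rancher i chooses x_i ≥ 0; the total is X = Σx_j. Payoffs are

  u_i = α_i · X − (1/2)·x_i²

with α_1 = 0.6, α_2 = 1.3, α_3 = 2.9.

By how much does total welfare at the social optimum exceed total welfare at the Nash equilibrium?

16.75

Rancher i's FOC: ∂u_i/∂x_i = α_i − x_i = 0, so x_i* = α_i.
NE contributions = (0.6, 1.3, 2.9); X = 4.8.
W^NE = (Σα)·X − ½Σα_i² = 4.8² − ½·10.46 = 17.81.
Planner sets x_i = Σα_j = 4.8 for every i, so X^SO = 3·4.8 = 14.4.
W^SO = (Σα)·X^SO − ½·3·(Σα)² = (3/2)·4.8² = 34.56.
Deadweight loss = W^SO − W^NE = 16.75.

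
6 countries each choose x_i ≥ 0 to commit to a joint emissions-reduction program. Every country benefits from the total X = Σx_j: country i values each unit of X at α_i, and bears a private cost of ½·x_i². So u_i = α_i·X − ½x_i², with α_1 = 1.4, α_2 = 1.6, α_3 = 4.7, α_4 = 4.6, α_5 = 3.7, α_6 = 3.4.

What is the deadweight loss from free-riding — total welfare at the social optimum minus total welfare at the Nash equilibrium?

Country i's FOC: ∂u_i/∂x_i = α_i − x_i = 0, so x_i* = α_i.
NE contributions = (1.4, 1.6, 4.7, 4.6, 3.7, 3.4); X = 19.4.
W^NE = (Σα)·X − ½Σα_i² = 19.4² − ½·73.02 = 339.85.
Planner sets x_i = Σα_j = 19.4 for every i, so X^SO = 6·19.4 = 116.4.
W^SO = (Σα)·X^SO − ½·6·(Σα)² = (6/2)·19.4² = 1129.08.
Deadweight loss = W^SO − W^NE = 789.23.

789.23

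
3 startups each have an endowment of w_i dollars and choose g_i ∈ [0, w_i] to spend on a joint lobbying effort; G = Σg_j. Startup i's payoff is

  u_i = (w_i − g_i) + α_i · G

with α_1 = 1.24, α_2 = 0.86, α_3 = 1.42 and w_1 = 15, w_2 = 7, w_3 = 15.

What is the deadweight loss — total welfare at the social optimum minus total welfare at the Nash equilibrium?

∂u_i/∂g_i = α_i − 1, so startup i contributes w_i if α_i > 1, else 0.
α_i > 1 for i ∈ {1, 3}; NE contributions (15, 0, 15), G = 30.
W^NE = Σw_i − G^NE + (Σα_i)·G^NE = 37 + 2.52·30 = 112.6.
Planner: ∂(Σu_j)/∂g_i = Σα_j − 1 = 2.52 > 0, so everyone contributes w_i; G^SO = 37, W^SO = 37 + 2.52·37 = 130.24.
Deadweight loss = 17.64.

17.64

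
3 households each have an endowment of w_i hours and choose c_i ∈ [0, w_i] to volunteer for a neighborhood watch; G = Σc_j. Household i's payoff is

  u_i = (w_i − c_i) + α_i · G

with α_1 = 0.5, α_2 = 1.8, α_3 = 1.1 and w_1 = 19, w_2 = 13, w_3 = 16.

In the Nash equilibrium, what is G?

∂u_i/∂c_i = α_i − 1, so household i contributes w_i if α_i > 1, else 0.
α_i > 1 for i ∈ {2, 3}; NE contributions (0, 13, 16), G = 29.

29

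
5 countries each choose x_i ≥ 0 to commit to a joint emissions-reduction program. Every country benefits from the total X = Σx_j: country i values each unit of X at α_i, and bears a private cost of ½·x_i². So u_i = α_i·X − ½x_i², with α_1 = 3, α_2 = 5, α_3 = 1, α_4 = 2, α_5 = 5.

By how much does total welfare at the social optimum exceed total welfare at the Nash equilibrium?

Country i's FOC: ∂u_i/∂x_i = α_i − x_i = 0, so x_i* = α_i.
NE contributions = (3, 5, 1, 2, 5); X = 16.
W^NE = (Σα)·X − ½Σα_i² = 16² − ½·64 = 224.
Planner sets x_i = Σα_j = 16 for every i, so X^SO = 5·16 = 80.
W^SO = (Σα)·X^SO − ½·5·(Σα)² = (5/2)·16² = 640.
Deadweight loss = W^SO − W^NE = 416.

416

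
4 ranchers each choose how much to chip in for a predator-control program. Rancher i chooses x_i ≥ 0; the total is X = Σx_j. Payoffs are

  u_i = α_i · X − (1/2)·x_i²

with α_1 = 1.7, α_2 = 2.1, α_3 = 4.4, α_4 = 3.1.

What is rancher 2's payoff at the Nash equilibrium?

21.525

Rancher i's FOC: ∂u_i/∂x_i = α_i − x_i = 0, so x_i* = α_i.
NE contributions = (1.7, 2.1, 4.4, 3.1); X = 11.3.
u_2 = α_2·X − ½·(x_2)² = 2.1·11.3 − ½·2.1² = 21.525.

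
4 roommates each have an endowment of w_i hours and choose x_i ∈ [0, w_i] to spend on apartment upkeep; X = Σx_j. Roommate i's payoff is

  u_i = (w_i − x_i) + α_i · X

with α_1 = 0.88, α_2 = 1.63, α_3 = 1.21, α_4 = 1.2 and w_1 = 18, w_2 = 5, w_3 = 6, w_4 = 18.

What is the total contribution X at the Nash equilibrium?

∂u_i/∂x_i = α_i − 1, so roommate i contributes w_i if α_i > 1, else 0.
α_i > 1 for i ∈ {2, 3, 4}; NE contributions (0, 5, 6, 18), X = 29.

29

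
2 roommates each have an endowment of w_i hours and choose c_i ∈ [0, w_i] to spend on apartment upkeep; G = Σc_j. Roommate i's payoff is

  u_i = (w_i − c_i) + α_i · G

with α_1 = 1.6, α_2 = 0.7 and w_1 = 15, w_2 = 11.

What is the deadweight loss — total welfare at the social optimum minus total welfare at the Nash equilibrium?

14.3

∂u_i/∂c_i = α_i − 1, so roommate i contributes w_i if α_i > 1, else 0.
α_i > 1 for i ∈ {1}; NE contributions (15, 0), G = 15.
W^NE = Σw_i − G^NE + (Σα_i)·G^NE = 26 + 1.3·15 = 45.5.
Planner: ∂(Σu_j)/∂c_i = Σα_j − 1 = 1.3 > 0, so everyone contributes w_i; G^SO = 26, W^SO = 26 + 1.3·26 = 59.8.
Deadweight loss = 14.3.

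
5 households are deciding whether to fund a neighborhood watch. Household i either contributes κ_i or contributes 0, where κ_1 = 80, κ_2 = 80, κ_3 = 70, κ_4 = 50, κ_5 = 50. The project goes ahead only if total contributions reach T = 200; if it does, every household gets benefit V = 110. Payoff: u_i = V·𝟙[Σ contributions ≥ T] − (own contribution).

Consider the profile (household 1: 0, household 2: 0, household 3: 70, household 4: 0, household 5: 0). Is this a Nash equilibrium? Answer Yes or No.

No

Total = 70 < 200: not provided.
Household 1 (pledges 0, payoff 0): pledging 80 → total 150, payoff -80. No gain.
Household 2 (pledges 0, payoff 0): pledging 80 → total 150, payoff -80. No gain.
Household 3 (pledges 70, payoff -70): dropping to 0 → total 0, payoff 0. Profitable deviation.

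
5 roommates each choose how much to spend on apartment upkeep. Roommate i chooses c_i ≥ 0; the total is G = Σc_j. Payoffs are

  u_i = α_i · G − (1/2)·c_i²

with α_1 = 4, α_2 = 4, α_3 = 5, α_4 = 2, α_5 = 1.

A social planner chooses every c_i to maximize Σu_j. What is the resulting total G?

Planner FOC: ∂(Σu_j)/∂c_i = (Σα_j) − c_i = 0, so c_i^SO = Σα_j = 16 for every i; G^SO = 80.

80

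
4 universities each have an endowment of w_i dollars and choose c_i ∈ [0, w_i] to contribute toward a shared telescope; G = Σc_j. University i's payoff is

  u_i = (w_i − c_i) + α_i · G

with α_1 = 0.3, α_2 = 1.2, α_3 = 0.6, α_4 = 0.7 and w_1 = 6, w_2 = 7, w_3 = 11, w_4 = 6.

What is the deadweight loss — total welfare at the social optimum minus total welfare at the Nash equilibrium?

∂u_i/∂c_i = α_i − 1, so university i contributes w_i if α_i > 1, else 0.
α_i > 1 for i ∈ {2}; NE contributions (0, 7, 0, 0), G = 7.
W^NE = Σw_i − G^NE + (Σα_i)·G^NE = 30 + 1.8·7 = 42.6.
Planner: ∂(Σu_j)/∂c_i = Σα_j − 1 = 1.8 > 0, so everyone contributes w_i; G^SO = 30, W^SO = 30 + 1.8·30 = 84.
Deadweight loss = 41.4.

41.4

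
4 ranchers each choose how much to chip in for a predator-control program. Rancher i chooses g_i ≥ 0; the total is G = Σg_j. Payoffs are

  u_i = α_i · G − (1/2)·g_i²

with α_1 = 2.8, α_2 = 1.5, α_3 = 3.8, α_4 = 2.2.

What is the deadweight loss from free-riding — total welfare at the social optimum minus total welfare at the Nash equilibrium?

120.775

Rancher i's FOC: ∂u_i/∂g_i = α_i − g_i = 0, so g_i* = α_i.
NE contributions = (2.8, 1.5, 3.8, 2.2); G = 10.3.
W^NE = (Σα)·G − ½Σα_i² = 10.3² − ½·29.37 = 91.405.
Planner sets g_i = Σα_j = 10.3 for every i, so G^SO = 4·10.3 = 41.2.
W^SO = (Σα)·G^SO − ½·4·(Σα)² = (4/2)·10.3² = 212.18.
Deadweight loss = W^SO − W^NE = 120.775.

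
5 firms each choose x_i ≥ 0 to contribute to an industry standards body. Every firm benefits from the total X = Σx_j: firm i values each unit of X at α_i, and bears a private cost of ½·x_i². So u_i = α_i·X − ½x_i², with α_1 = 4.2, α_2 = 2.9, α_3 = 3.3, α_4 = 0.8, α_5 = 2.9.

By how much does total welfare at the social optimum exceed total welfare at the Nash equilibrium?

321.21

Firm i's FOC: ∂u_i/∂x_i = α_i − x_i = 0, so x_i* = α_i.
NE contributions = (4.2, 2.9, 3.3, 0.8, 2.9); X = 14.1.
W^NE = (Σα)·X − ½Σα_i² = 14.1² − ½·45.99 = 175.815.
Planner sets x_i = Σα_j = 14.1 for every i, so X^SO = 5·14.1 = 70.5.
W^SO = (Σα)·X^SO − ½·5·(Σα)² = (5/2)·14.1² = 497.025.
Deadweight loss = W^SO − W^NE = 321.21.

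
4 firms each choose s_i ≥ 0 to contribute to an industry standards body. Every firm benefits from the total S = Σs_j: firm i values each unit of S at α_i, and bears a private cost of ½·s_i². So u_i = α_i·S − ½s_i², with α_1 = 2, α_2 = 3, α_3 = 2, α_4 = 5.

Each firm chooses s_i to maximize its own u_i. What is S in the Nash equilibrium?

Firm i's FOC: ∂u_i/∂s_i = α_i − s_i = 0, so s_i* = α_i.
NE contributions = (2, 3, 2, 5); S = 12.

12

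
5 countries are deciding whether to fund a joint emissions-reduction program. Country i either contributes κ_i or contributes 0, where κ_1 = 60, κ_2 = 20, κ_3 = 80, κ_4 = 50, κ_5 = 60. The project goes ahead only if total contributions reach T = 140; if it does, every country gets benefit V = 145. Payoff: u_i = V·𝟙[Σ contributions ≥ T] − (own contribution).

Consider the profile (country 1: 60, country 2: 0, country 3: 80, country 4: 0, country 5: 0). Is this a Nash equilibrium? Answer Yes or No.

Total = 140 ≥ 140: provided.
Country 1 (pledges 60, payoff 85): dropping to 0 → total 80, payoff 0. No gain.
Country 2 (pledges 0, payoff 145): pledging 20 → total 160, payoff 125. No gain.
Country 3 (pledges 80, payoff 65): dropping to 0 → total 60, payoff 0. No gain.
Country 4 (pledges 0, payoff 145): pledging 50 → total 190, payoff 95. No gain.
Country 5 (pledges 0, payoff 145): pledging 60 → total 200, payoff 85. No gain.

Yes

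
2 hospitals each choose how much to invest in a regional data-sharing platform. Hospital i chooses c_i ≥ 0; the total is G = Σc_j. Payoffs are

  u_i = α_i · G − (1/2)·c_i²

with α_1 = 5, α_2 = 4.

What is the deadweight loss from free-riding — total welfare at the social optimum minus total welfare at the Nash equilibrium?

Hospital i's FOC: ∂u_i/∂c_i = α_i − c_i = 0, so c_i* = α_i.
NE contributions = (5, 4); G = 9.
W^NE = (Σα)·G − ½Σα_i² = 9² − ½·41 = 60.5.
Planner sets c_i = Σα_j = 9 for every i, so G^SO = 2·9 = 18.
W^SO = (Σα)·G^SO − ½·2·(Σα)² = (2/2)·9² = 81.
Deadweight loss = W^SO − W^NE = 20.5.

20.5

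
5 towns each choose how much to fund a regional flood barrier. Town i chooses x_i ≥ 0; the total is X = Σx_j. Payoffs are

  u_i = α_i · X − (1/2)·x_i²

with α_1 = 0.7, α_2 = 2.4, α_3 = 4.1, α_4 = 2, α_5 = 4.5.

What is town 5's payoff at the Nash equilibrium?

51.525

Town i's FOC: ∂u_i/∂x_i = α_i − x_i = 0, so x_i* = α_i.
NE contributions = (0.7, 2.4, 4.1, 2, 4.5); X = 13.7.
u_5 = α_5·X − ½·(x_5)² = 4.5·13.7 − ½·4.5² = 51.525.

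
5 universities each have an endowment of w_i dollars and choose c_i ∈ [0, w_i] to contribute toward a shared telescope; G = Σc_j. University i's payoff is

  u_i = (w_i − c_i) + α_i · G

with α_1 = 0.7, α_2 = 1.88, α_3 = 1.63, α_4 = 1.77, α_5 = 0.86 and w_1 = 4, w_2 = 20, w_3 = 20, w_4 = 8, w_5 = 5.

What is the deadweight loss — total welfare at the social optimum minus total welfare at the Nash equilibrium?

52.56

∂u_i/∂c_i = α_i − 1, so university i contributes w_i if α_i > 1, else 0.
α_i > 1 for i ∈ {2, 3, 4}; NE contributions (0, 20, 20, 8, 0), G = 48.
W^NE = Σw_i − G^NE + (Σα_i)·G^NE = 57 + 5.84·48 = 337.32.
Planner: ∂(Σu_j)/∂c_i = Σα_j − 1 = 5.84 > 0, so everyone contributes w_i; G^SO = 57, W^SO = 57 + 5.84·57 = 389.88.
Deadweight loss = 52.56.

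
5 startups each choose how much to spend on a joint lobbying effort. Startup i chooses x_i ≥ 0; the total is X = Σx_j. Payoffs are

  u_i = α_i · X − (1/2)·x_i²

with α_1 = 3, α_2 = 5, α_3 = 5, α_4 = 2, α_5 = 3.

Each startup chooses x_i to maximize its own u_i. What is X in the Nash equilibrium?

18

Startup i's FOC: ∂u_i/∂x_i = α_i − x_i = 0, so x_i* = α_i.
NE contributions = (3, 5, 5, 2, 3); X = 18.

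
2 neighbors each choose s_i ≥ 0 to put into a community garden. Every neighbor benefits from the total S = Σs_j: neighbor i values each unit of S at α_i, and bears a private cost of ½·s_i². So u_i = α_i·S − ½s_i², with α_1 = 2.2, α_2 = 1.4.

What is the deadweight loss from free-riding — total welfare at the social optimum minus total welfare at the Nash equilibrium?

3.4

Neighbor i's FOC: ∂u_i/∂s_i = α_i − s_i = 0, so s_i* = α_i.
NE contributions = (2.2, 1.4); S = 3.6.
W^NE = (Σα)·S − ½Σα_i² = 3.6² − ½·6.8 = 9.56.
Planner sets s_i = Σα_j = 3.6 for every i, so S^SO = 2·3.6 = 7.2.
W^SO = (Σα)·S^SO − ½·2·(Σα)² = (2/2)·3.6² = 12.96.
Deadweight loss = W^SO − W^NE = 3.4.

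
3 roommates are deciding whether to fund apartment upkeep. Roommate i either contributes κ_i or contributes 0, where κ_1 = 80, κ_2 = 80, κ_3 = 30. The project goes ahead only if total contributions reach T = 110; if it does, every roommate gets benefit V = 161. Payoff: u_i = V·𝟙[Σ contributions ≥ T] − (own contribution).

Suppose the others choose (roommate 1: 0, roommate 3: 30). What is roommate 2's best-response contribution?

80

Others' total = 30. Contributing 80 brings total to 110 ≥ 110: gain V − κ_2 = 81.
Best response: 80.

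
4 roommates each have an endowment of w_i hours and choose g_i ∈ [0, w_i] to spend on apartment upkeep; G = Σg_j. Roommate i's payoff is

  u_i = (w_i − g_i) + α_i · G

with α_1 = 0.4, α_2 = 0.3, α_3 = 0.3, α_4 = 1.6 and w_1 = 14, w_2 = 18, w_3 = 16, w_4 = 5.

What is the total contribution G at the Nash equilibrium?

∂u_i/∂g_i = α_i − 1, so roommate i contributes w_i if α_i > 1, else 0.
α_i > 1 for i ∈ {4}; NE contributions (0, 0, 0, 5), G = 5.

5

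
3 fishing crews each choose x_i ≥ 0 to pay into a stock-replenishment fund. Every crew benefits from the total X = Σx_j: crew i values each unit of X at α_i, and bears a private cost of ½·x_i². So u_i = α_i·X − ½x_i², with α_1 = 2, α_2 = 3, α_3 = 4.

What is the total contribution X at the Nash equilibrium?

9

Crew i's FOC: ∂u_i/∂x_i = α_i − x_i = 0, so x_i* = α_i.
NE contributions = (2, 3, 4); X = 9.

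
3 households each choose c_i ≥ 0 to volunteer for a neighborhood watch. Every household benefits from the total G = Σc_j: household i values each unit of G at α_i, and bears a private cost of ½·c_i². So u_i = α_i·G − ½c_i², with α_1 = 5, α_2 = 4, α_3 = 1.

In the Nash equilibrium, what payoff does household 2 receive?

Household i's FOC: ∂u_i/∂c_i = α_i − c_i = 0, so c_i* = α_i.
NE contributions = (5, 4, 1); G = 10.
u_2 = α_2·G − ½·(c_2)² = 4·10 − ½·4² = 32.

32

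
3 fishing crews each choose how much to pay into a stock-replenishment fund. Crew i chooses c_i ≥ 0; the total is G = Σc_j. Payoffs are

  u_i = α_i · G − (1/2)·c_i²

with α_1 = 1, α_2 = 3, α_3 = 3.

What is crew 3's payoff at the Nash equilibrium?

16.5

Crew i's FOC: ∂u_i/∂c_i = α_i − c_i = 0, so c_i* = α_i.
NE contributions = (1, 3, 3); G = 7.
u_3 = α_3·G − ½·(c_3)² = 3·7 − ½·3² = 16.5.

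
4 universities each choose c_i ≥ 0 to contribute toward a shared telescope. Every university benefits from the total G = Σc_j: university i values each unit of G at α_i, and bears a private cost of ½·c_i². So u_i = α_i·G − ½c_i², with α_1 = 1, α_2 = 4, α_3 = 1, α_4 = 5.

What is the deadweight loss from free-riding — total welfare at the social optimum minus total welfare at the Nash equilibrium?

University i's FOC: ∂u_i/∂c_i = α_i − c_i = 0, so c_i* = α_i.
NE contributions = (1, 4, 1, 5); G = 11.
W^NE = (Σα)·G − ½Σα_i² = 11² − ½·43 = 99.5.
Planner sets c_i = Σα_j = 11 for every i, so G^SO = 4·11 = 44.
W^SO = (Σα)·G^SO − ½·4·(Σα)² = (4/2)·11² = 242.
Deadweight loss = W^SO − W^NE = 142.5.

142.5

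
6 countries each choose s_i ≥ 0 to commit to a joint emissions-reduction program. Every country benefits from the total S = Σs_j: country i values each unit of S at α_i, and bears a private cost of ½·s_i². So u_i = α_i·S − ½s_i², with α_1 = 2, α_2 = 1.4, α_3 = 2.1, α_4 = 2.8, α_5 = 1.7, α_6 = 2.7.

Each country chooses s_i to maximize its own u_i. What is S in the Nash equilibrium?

Country i's FOC: ∂u_i/∂s_i = α_i − s_i = 0, so s_i* = α_i.
NE contributions = (2, 1.4, 2.1, 2.8, 1.7, 2.7); S = 12.7.

12.7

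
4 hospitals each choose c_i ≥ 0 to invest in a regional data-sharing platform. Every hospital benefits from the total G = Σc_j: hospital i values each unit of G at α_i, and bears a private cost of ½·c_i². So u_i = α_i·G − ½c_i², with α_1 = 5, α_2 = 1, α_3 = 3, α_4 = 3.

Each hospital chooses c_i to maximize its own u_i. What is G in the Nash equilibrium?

Hospital i's FOC: ∂u_i/∂c_i = α_i − c_i = 0, so c_i* = α_i.
NE contributions = (5, 1, 3, 3); G = 12.

12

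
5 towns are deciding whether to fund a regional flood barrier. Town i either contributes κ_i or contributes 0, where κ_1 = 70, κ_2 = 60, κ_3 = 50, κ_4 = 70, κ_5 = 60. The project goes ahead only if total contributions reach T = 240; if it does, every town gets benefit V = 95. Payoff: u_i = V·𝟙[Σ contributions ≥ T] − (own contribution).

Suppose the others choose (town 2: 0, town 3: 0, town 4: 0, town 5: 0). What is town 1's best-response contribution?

Others' total = 0. Even contributing 70 gives 70 < 240: no benefit either way.
Best response: 0.

0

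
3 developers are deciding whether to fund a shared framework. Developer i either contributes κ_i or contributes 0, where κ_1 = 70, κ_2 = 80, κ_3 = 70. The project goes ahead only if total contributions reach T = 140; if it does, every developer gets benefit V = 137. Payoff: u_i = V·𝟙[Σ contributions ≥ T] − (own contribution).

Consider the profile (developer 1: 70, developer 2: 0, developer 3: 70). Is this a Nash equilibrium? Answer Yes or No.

Yes

Total = 140 ≥ 140: provided.
Developer 1 (pledges 70, payoff 67): dropping to 0 → total 70, payoff 0. No gain.
Developer 2 (pledges 0, payoff 137): pledging 80 → total 220, payoff 57. No gain.
Developer 3 (pledges 70, payoff 67): dropping to 0 → total 70, payoff 0. No gain.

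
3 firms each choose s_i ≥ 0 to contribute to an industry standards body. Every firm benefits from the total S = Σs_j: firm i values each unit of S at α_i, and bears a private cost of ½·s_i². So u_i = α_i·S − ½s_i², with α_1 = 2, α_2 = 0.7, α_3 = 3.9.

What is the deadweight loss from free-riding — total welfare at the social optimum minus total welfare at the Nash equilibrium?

Firm i's FOC: ∂u_i/∂s_i = α_i − s_i = 0, so s_i* = α_i.
NE contributions = (2, 0.7, 3.9); S = 6.6.
W^NE = (Σα)·S − ½Σα_i² = 6.6² − ½·19.7 = 33.71.
Planner sets s_i = Σα_j = 6.6 for every i, so S^SO = 3·6.6 = 19.8.
W^SO = (Σα)·S^SO − ½·3·(Σα)² = (3/2)·6.6² = 65.34.
Deadweight loss = W^SO − W^NE = 31.63.

31.63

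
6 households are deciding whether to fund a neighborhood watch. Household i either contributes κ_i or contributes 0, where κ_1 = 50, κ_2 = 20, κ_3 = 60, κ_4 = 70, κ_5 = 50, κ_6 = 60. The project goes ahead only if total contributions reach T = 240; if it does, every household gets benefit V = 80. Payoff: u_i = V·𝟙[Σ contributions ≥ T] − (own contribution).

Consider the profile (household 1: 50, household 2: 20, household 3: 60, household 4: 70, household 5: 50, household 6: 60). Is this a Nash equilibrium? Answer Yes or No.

Total = 310 ≥ 240: provided.
Household 1 (pledges 50, payoff 30): dropping to 0 → total 260, payoff 80. Profitable deviation.

No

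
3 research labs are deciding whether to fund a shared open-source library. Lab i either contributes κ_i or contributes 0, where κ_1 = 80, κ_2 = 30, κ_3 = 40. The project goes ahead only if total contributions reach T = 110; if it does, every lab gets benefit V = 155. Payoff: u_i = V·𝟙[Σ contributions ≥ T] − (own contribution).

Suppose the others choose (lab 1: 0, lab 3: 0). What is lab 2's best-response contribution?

Others' total = 0. Even contributing 30 gives 30 < 110: no benefit either way.
Best response: 0.

0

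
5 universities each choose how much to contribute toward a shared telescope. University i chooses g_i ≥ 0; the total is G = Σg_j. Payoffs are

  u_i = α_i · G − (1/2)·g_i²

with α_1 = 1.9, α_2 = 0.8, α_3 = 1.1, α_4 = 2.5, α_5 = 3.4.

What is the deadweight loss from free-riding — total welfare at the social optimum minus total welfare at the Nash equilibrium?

University i's FOC: ∂u_i/∂g_i = α_i − g_i = 0, so g_i* = α_i.
NE contributions = (1.9, 0.8, 1.1, 2.5, 3.4); G = 9.7.
W^NE = (Σα)·G − ½Σα_i² = 9.7² − ½·23.27 = 82.455.
Planner sets g_i = Σα_j = 9.7 for every i, so G^SO = 5·9.7 = 48.5.
W^SO = (Σα)·G^SO − ½·5·(Σα)² = (5/2)·9.7² = 235.225.
Deadweight loss = W^SO − W^NE = 152.77.

152.77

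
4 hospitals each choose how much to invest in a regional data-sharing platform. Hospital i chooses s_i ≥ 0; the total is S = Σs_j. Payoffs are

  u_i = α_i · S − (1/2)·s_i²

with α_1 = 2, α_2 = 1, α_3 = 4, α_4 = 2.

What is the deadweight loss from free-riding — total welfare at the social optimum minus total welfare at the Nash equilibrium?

Hospital i's FOC: ∂u_i/∂s_i = α_i − s_i = 0, so s_i* = α_i.
NE contributions = (2, 1, 4, 2); S = 9.
W^NE = (Σα)·S − ½Σα_i² = 9² − ½·25 = 68.5.
Planner sets s_i = Σα_j = 9 for every i, so S^SO = 4·9 = 36.
W^SO = (Σα)·S^SO − ½·4·(Σα)² = (4/2)·9² = 162.
Deadweight loss = W^SO − W^NE = 93.5.

93.5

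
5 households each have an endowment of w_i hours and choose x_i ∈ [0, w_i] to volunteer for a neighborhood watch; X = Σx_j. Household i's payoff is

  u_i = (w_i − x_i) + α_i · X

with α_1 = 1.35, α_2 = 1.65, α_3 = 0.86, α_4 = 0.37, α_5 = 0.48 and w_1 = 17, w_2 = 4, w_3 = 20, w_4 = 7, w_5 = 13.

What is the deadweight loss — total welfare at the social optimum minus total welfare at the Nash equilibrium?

148.4

∂u_i/∂x_i = α_i − 1, so household i contributes w_i if α_i > 1, else 0.
α_i > 1 for i ∈ {1, 2}; NE contributions (17, 4, 0, 0, 0), X = 21.
W^NE = Σw_i − X^NE + (Σα_i)·X^NE = 61 + 3.71·21 = 138.91.
Planner: ∂(Σu_j)/∂x_i = Σα_j − 1 = 3.71 > 0, so everyone contributes w_i; X^SO = 61, W^SO = 61 + 3.71·61 = 287.31.
Deadweight loss = 148.4.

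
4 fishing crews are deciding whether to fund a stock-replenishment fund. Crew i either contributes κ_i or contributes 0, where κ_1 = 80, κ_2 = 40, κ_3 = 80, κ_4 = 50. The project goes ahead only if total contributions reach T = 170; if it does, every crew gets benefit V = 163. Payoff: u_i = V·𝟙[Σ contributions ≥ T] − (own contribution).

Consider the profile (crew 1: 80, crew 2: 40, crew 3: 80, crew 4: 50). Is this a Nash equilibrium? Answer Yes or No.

Total = 250 ≥ 170: provided.
Crew 1 (pledges 80, payoff 83): dropping to 0 → total 170, payoff 163. Profitable deviation.

No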